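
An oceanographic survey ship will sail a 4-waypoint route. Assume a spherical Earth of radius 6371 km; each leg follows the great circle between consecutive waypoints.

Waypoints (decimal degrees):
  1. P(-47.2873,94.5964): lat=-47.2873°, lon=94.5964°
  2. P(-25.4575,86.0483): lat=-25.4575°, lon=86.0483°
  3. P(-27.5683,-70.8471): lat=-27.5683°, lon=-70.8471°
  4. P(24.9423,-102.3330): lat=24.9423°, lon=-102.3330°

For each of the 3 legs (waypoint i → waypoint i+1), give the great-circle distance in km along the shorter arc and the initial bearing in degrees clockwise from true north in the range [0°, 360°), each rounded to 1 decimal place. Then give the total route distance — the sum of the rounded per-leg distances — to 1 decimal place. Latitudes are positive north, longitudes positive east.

Leg 1: dist=2541.4 km, bearing=339.8°
Leg 2: dist=13621.1 km, bearing=204.4°
Leg 3: dist=6743.0 km, bearing=327.1°
Total: 22905.5 km

Leg 1: φ1=-0.8253191, φ2=-0.4443172, Δφ=0.3810019, Δλ=-0.1491925 rad; a=sin²(Δφ/2)+cosφ1·cosφ2·sin²(Δλ/2)=0.0392555052; c=2·atan2(√a, √(1-a))=0.398899504; dist=6371·c=2541.389 ≈ 2541.4 km; running total=2541.4 km
Leg 1 bearing: y=sinΔλ·cosφ2=-0.13420738, x=cosφ1·sinφ2-sinφ1·cosφ2·cosΔλ=0.36448103; θ=atan2(y, x)=-20.2145° <0 so +360° → 339.7855° ≈ 339.8°
Leg 2: φ1=-0.4443172, φ2=-0.4811576, Δφ=-0.0368404, Δλ=-2.7383413 rad; a=sin²(Δφ/2)+cosφ1·cosφ2·sin²(Δλ/2)=0.7686280915; c=2·atan2(√a, √(1-a))=2.137976846; dist=6371·c=13621.050 ≈ 13621.1 km; running total=16162.5 km
Leg 2 bearing: y=sinΔλ·cosφ2=-0.34785653, x=cosφ1·sinφ2-sinφ1·cosφ2·cosΔλ=-0.76834343; θ=atan2(y, x)=-155.6420° <0 so +360° → 204.3580° ≈ 204.4°
Leg 3: φ1=-0.4811576, φ2=0.4353253, Δφ=0.9164829, Δλ=-0.5495326 rad; a=sin²(Δφ/2)+cosφ1·cosφ2·sin²(Δλ/2)=0.2548636232; c=2·atan2(√a, √(1-a))=1.058393656; dist=6371·c=6743.026 ≈ 6743.0 km; running total=22905.5 km
Leg 3 bearing: y=sinΔλ·cosφ2=-0.47357638, x=cosφ1·sinφ2-sinφ1·cosφ2·cosΔλ=0.73168165; θ=atan2(y, x)=-32.9127° <0 so +360° → 327.0873° ≈ 327.1°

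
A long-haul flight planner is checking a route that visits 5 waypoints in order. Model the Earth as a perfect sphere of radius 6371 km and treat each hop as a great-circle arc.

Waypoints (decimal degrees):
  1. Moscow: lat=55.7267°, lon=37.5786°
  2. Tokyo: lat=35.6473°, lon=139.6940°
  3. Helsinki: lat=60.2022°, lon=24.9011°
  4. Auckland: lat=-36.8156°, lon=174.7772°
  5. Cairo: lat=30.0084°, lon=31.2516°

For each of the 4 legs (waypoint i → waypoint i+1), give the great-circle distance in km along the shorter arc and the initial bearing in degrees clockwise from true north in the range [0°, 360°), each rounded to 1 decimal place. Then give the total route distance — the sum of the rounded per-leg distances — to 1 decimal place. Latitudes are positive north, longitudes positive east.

Leg 1: φ1=0.9726144, φ2=0.6221628, Δφ=-0.3504516, Δλ=1.7822499 rad; a=sin²(Δφ/2)+cosφ1·cosφ2·sin²(Δλ/2)=0.3072238455; c=2·atan2(√a, √(1-a))=1.174989991; dist=6371·c=7485.861 ≈ 7485.9 km; running total=7485.9 km
Leg 1 bearing: y=sinΔλ·cosφ2=0.79452032, x=cosφ1·sinφ2-sinφ1·cosφ2·cosΔλ=0.46913418; θ=atan2(y, x)=59.4398° ≈ 59.4°
Leg 2: φ1=0.6221628, φ2=1.0507266, Δφ=0.4285639, Δλ=-2.0035141 rad; a=sin²(Δφ/2)+cosφ1·cosφ2·sin²(Δλ/2)=0.3317998476; c=2·atan2(√a, √(1-a))=1.227704524; dist=6371·c=7821.706 ≈ 7821.7 km; running total=15307.6 km
Leg 2 bearing: y=sinΔλ·cosφ2=-0.45113735, x=cosφ1·sinφ2-sinφ1·cosφ2·cosΔλ=0.82662563; θ=atan2(y, x)=-28.6238° <0 so +360° → 331.3762° ≈ 331.4°
Leg 3: φ1=1.0507266, φ2=-0.6425534, Δφ=-1.6932800, Δλ=2.6158314 rad; a=sin²(Δφ/2)+cosφ1·cosφ2·sin²(Δλ/2)=0.9320583784; c=2·atan2(√a, √(1-a))=2.614189112; dist=6371·c=16654.999 ≈ 16655.0 km; running total=31962.6 km
Leg 3 bearing: y=sinΔλ·cosφ2=0.40178245, x=cosφ1·sinφ2-sinφ1·cosφ2·cosΔλ=0.30310575; θ=atan2(y, x)=52.9690° ≈ 53.0°
Leg 4: φ1=-0.6425534, φ2=0.5237454, Δφ=1.1662988, Δλ=-2.5049943 rad; a=sin²(Δφ/2)+cosφ1·cosφ2·sin²(Δλ/2)=0.9285789226; c=2·atan2(√a, √(1-a))=2.600522227; dist=6371·c=16567.927 ≈ 16567.9 km; running total=48530.5 km
Leg 4 bearing: y=sinΔλ·cosφ2=-0.51477696, x=cosφ1·sinφ2-sinφ1·cosφ2·cosΔλ=-0.01688510; θ=atan2(y, x)=-91.8787° <0 so +360° → 268.1213° ≈ 268.1°

Leg 1: dist=7485.9 km, bearing=59.4°
Leg 2: dist=7821.7 km, bearing=331.4°
Leg 3: dist=16655.0 km, bearing=53.0°
Leg 4: dist=16567.9 km, bearing=268.1°
Total: 48530.5 km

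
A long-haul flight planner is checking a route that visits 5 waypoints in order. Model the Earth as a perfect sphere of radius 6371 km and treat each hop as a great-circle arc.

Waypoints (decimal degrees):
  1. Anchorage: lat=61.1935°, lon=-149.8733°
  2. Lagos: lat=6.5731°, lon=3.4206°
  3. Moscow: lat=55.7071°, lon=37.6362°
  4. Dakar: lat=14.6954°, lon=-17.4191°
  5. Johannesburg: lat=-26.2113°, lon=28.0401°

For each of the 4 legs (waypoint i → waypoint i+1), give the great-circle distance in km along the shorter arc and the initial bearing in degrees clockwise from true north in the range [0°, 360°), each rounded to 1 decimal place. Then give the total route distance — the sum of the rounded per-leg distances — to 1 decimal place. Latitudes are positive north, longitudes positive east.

Leg 1: dist=12132.0 km, bearing=28.2°
Leg 2: dist=6240.5 km, bearing=22.4°
Leg 3: dist=6510.5 km, bearing=248.3°
Leg 4: dist=6696.2 km, bearing=132.5°
Total: 31579.2 km

Leg 1: φ1=1.0680281, φ2=0.1147222, Δφ=-0.9533058, Δλ=2.6754833 rad; a=sin²(Δφ/2)+cosφ1·cosφ2·sin²(Δλ/2)=0.6636579794; c=2·atan2(√a, √(1-a))=1.904257988; dist=6371·c=12132.028 ≈ 12132.0 km; running total=12132.0 km
Leg 1 bearing: y=sinΔλ·cosφ2=0.44645994, x=cosφ1·sinφ2-sinφ1·cosφ2·cosΔλ=0.83278916; θ=atan2(y, x)=28.1958° ≈ 28.2°
Leg 2: φ1=0.1147222, φ2=0.9722723, Δφ=0.8575501, Δλ=0.5971749 rad; a=sin²(Δφ/2)+cosφ1·cosφ2·sin²(Δλ/2)=0.2212899923; c=2·atan2(√a, √(1-a))=0.979521332; dist=6371·c=6240.530 ≈ 6240.5 km; running total=18372.5 km
Leg 2 bearing: y=sinΔλ·cosφ2=0.31681795, x=cosφ1·sinφ2-sinφ1·cosφ2·cosΔλ=0.76740427; θ=atan2(y, x)=22.4330° ≈ 22.4°
Leg 3: φ1=0.9722723, φ2=0.2564831, Δφ=-0.7157892, Δλ=-0.9608963 rad; a=sin²(Δφ/2)+cosφ1·cosφ2·sin²(Δλ/2)=0.2391266511; c=2·atan2(√a, √(1-a))=1.021899185; dist=6371·c=6510.520 ≈ 6510.5 km; running total=24883.0 km
Leg 3 bearing: y=sinΔλ·cosφ2=-0.79289116, x=cosφ1·sinφ2-sinφ1·cosφ2·cosΔλ=-0.31480786; θ=atan2(y, x)=-111.6550° <0 so +360° → 248.3450° ≈ 248.3°
Leg 4: φ1=0.2564831, φ2=-0.4574735, Δφ=-0.7139566, Δλ=0.7934127 rad; a=sin²(Δφ/2)+cosφ1·cosφ2·sin²(Δλ/2)=0.2516701703; c=2·atan2(√a, √(1-a))=1.051050369; dist=6371·c=6696.242 ≈ 6696.2 km; running total=31579.2 km
Leg 4 bearing: y=sinΔλ·cosφ2=0.63945986, x=cosφ1·sinφ2-sinφ1·cosφ2·cosΔλ=-0.58687330; θ=atan2(y, x)=132.5446° ≈ 132.5°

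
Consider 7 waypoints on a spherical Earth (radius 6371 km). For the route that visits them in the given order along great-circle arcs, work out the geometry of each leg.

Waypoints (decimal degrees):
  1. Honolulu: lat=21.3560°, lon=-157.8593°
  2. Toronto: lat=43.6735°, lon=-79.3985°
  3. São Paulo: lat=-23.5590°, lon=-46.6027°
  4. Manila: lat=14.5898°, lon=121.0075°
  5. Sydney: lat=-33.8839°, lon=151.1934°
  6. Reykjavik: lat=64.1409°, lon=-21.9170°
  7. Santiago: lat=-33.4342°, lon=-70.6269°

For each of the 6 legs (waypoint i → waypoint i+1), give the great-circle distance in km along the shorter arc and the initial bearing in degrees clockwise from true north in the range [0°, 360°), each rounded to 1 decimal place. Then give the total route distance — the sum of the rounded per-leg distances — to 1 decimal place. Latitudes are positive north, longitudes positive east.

Leg 1: dist=7481.2 km, bearing=50.2°
Leg 2: dist=8190.8 km, bearing=148.8°
Leg 3: dist=18376.6 km, bearing=125.3°
Leg 4: dist=6266.6 km, bearing=149.9°
Leg 5: dist=16617.7 km, bearing=354.1°
Leg 6: dist=11654.4 km, bearing=220.4°
Total: 68587.3 km

Leg 1: φ1=0.3727325, φ2=0.7622464, Δφ=0.3895139, Δλ=1.3693993 rad; a=sin²(Δφ/2)+cosφ1·cosφ2·sin²(Δλ/2)=0.3068892743; c=2·atan2(√a, √(1-a))=1.174264669; dist=6371·c=7481.240 ≈ 7481.2 km; running total=7481.2 km
Leg 1 bearing: y=sinΔλ·cosφ2=0.70866759, x=cosφ1·sinφ2-sinφ1·cosφ2·cosΔλ=0.59044325; θ=atan2(y, x)=50.1998° ≈ 50.2°
Leg 2: φ1=0.7622464, φ2=-0.4111821, Δφ=-1.1734285, Δλ=0.5723947 rad; a=sin²(Δφ/2)+cosφ1·cosφ2·sin²(Δλ/2)=0.3593426958; c=2·atan2(√a, √(1-a))=1.285632560; dist=6371·c=8190.765 ≈ 8190.8 km; running total=15672.0 km
Leg 2 bearing: y=sinΔλ·cosφ2=0.49649980, x=cosφ1·sinφ2-sinφ1·cosφ2·cosΔλ=-0.82118819; θ=atan2(y, x)=148.8424° ≈ 148.8°
Leg 3: φ1=-0.4111821, φ2=0.2546400, Δφ=0.6658222, Δλ=2.9253498 rad; a=sin²(Δφ/2)+cosφ1·cosφ2·sin²(Δλ/2)=0.9835561915; c=2·atan2(√a, √(1-a))=2.884417691; dist=6371·c=18376.625 ≈ 18376.6 km; running total=34048.6 km
Leg 3 bearing: y=sinΔλ·cosφ2=0.20764271, x=cosφ1·sinφ2-sinφ1·cosφ2·cosΔλ=-0.14689501; θ=atan2(y, x)=125.2772° ≈ 125.3°
Leg 4: φ1=0.2546400, φ2=-0.5913856, Δφ=-0.8460257, Δλ=0.5268433 rad; a=sin²(Δφ/2)+cosφ1·cosφ2·sin²(Δλ/2)=0.2229891714; c=2·atan2(√a, √(1-a))=0.983609004; dist=6371·c=6266.573 ≈ 6266.6 km; running total=40315.2 km
Leg 4 bearing: y=sinΔλ·cosφ2=0.41741497, x=cosφ1·sinφ2-sinφ1·cosφ2·cosΔλ=-0.72029490; θ=atan2(y, x)=149.9075° ≈ 149.9°
Leg 5: φ1=-0.5913856, φ2=1.1194699, Δφ=1.7108555, Δλ=-3.0213464 rad; a=sin²(Δφ/2)+cosφ1·cosφ2·sin²(Δλ/2)=0.9305796876; c=2·atan2(√a, √(1-a))=2.608342342; dist=6371·c=16617.749 ≈ 16617.7 km; running total=56932.9 km
Leg 5 bearing: y=sinΔλ·cosφ2=-0.05232023, x=cosφ1·sinφ2-sinφ1·cosφ2·cosΔλ=0.50563537; θ=atan2(y, x)=-5.9076° <0 so +360° → 354.0924° ≈ 354.1°
Leg 6: φ1=1.1194699, φ2=-0.5835369, Δφ=-1.7030068, Δλ=-0.8501481 rad; a=sin²(Δφ/2)+cosφ1·cosφ2·sin²(Δλ/2)=0.6278133179; c=2·atan2(√a, √(1-a))=1.829292145; dist=6371·c=11654.420 ≈ 11654.4 km; running total=68587.3 km
Leg 6 bearing: y=sinΔλ·cosφ2=-0.62703945, x=cosφ1·sinφ2-sinφ1·cosφ2·cosΔλ=-0.73585090; θ=atan2(y, x)=-139.5647° <0 so +360° → 220.4353° ≈ 220.4°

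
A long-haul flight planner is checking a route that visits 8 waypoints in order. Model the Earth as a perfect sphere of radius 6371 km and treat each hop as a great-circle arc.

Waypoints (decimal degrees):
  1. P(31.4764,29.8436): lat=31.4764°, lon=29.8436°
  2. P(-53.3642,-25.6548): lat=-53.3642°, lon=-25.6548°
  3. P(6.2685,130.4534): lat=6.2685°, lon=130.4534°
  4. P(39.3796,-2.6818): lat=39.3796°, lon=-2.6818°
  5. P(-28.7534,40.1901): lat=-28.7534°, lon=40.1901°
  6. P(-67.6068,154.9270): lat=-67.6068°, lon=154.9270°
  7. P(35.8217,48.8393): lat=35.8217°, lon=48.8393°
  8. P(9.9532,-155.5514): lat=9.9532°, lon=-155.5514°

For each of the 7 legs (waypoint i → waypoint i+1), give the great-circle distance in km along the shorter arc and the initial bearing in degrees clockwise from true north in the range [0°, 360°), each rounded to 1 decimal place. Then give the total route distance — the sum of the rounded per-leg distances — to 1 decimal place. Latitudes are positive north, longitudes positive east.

Leg 1: dist=10842.8 km, bearing=209.7°
Leg 2: dist=14349.3 km, bearing=148.8°
Leg 3: dist=13024.6 km, bearing=320.7°
Leg 4: dist=8780.3 km, bearing=142.6°
Leg 5: dist=8032.9 km, bearing=158.7°
Leg 6: dist=14322.9 km, bearing=271.1°
Leg 7: dist=14318.6 km, bearing=31.4°
Total: 83671.4 km

Leg 1: φ1=0.5493668, φ2=-0.9313810, Δφ=-1.4807478, Δλ=-0.9686298 rad; a=sin²(Δφ/2)+cosφ1·cosφ2·sin²(Δλ/2)=0.5653632513; c=2·atan2(√a, √(1-a))=1.701898062; dist=6371·c=10842.793 ≈ 10842.8 km; running total=10842.8 km
Leg 1 bearing: y=sinΔλ·cosφ2=-0.49176840, x=cosφ1·sinφ2-sinφ1·cosφ2·cosΔλ=-0.86085680; θ=atan2(y, x)=-150.2626° <0 so +360° → 209.7374° ≈ 209.7°
Leg 2: φ1=-0.9313810, φ2=0.1094060, Δφ=1.0407870, Δλ=2.7246021 rad; a=sin²(Δφ/2)+cosφ1·cosφ2·sin²(Δλ/2)=0.8149746121; c=2·atan2(√a, √(1-a))=2.252284158; dist=6371·c=14349.302 ≈ 14349.3 km; running total=25192.1 km
Leg 2 bearing: y=sinΔλ·cosφ2=0.40258923, x=cosφ1·sinφ2-sinφ1·cosφ2·cosΔλ=-0.66414297; θ=atan2(y, x)=148.7767° ≈ 148.8°
Leg 3: φ1=0.1094060, φ2=0.6873037, Δφ=0.5778977, Δλ=-2.3236476 rad; a=sin²(Δφ/2)+cosφ1·cosφ2·sin²(Δλ/2)=0.7280275136; c=2·atan2(√a, √(1-a))=2.044353670; dist=6371·c=13024.577 ≈ 13024.6 km; running total=38216.7 km
Leg 3 bearing: y=sinΔλ·cosφ2=-0.56406131, x=cosφ1·sinφ2-sinφ1·cosφ2·cosΔλ=0.68836666; θ=atan2(y, x)=-39.3319° <0 so +360° → 320.6681° ≈ 320.7°
Leg 4: φ1=0.6873037, φ2=-0.5018415, Δφ=-1.1891452, Δλ=0.7482558 rad; a=sin²(Δφ/2)+cosφ1·cosφ2·sin²(Δλ/2)=0.4042816999; c=2·atan2(√a, √(1-a))=1.378170718; dist=6371·c=8780.326 ≈ 8780.3 km; running total=46997.0 km
Leg 4 bearing: y=sinΔλ·cosφ2=0.59647173, x=cosφ1·sinφ2-sinφ1·cosφ2·cosΔλ=-0.77947002; θ=atan2(y, x)=142.5758° ≈ 142.6°
Leg 5: φ1=-0.5018415, φ2=-1.1799613, Δφ=-0.6781198, Δλ=2.0025367 rad; a=sin²(Δφ/2)+cosφ1·cosφ2·sin²(Δλ/2)=0.3474958320; c=2·atan2(√a, √(1-a))=1.260849145; dist=6371·c=8032.870 ≈ 8032.9 km; running total=55029.9 km
Leg 5 bearing: y=sinΔλ·cosφ2=0.34600327, x=cosφ1·sinφ2-sinφ1·cosφ2·cosΔλ=-0.88727203; θ=atan2(y, x)=158.6961° ≈ 158.7°
Leg 6: φ1=-1.1799613, φ2=0.6252066, Δφ=1.8051679, Δλ=-1.8515797 rad; a=sin²(Δφ/2)+cosφ1·cosφ2·sin²(Δλ/2)=0.8133646122; c=2·atan2(√a, √(1-a))=2.248145010; dist=6371·c=14322.932 ≈ 14322.9 km; running total=69352.8 km
Leg 6 bearing: y=sinΔλ·cosφ2=-0.77908855, x=cosφ1·sinφ2-sinφ1·cosφ2·cosΔλ=0.01521536; θ=atan2(y, x)=-88.8812° <0 so +360° → 271.1188° ≈ 271.1°
Leg 7: φ1=0.6252066, φ2=0.1737161, Δφ=-0.4514905, Δλ=-3.5672907 rad; a=sin²(Δφ/2)+cosφ1·cosφ2·sin²(Δλ/2)=0.8131005891; c=2·atan2(√a, √(1-a))=2.247467549; dist=6371·c=14318.616 ≈ 14318.6 km; running total=83671.4 km
Leg 7 bearing: y=sinΔλ·cosφ2=0.40674130, x=cosφ1·sinφ2-sinφ1·cosφ2·cosΔλ=0.66515682; θ=atan2(y, x)=31.4457° ≈ 31.4°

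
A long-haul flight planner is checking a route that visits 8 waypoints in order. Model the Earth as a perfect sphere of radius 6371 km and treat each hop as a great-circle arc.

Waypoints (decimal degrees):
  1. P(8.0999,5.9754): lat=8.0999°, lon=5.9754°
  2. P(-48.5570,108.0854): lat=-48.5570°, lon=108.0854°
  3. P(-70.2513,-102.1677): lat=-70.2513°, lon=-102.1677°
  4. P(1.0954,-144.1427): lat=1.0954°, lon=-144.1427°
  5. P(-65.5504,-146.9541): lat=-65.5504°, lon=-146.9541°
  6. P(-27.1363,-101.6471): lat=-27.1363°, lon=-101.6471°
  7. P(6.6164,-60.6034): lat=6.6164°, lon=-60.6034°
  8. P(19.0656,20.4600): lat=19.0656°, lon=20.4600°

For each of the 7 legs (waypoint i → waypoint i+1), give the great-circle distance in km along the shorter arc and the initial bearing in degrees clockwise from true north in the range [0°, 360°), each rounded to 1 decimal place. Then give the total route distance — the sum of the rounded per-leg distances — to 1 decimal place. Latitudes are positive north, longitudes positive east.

Leg 1: φ1=0.1413699, φ2=-0.8474795, Δφ=-0.9888494, Δλ=1.7821557 rad; a=sin²(Δφ/2)+cosφ1·cosφ2·sin²(Δλ/2)=0.6215446275; c=2·atan2(√a, √(1-a))=1.816345699; dist=6371·c=11571.938 ≈ 11571.9 km; running total=11571.9 km
Leg 1 bearing: y=sinΔλ·cosφ2=0.64714569, x=cosφ1·sinφ2-sinφ1·cosφ2·cosΔλ=-0.72257184; θ=atan2(y, x)=138.1519° ≈ 138.2°
Leg 2: φ1=-0.8474795, φ2=-1.2261165, Δφ=-0.3786370, Δλ=-3.6696089 rad; a=sin²(Δφ/2)+cosφ1·cosφ2·sin²(Δλ/2)=0.2438304343; c=2·atan2(√a, √(1-a))=1.032889968; dist=6371·c=6580.542 ≈ 6580.5 km; running total=18152.4 km
Leg 2 bearing: y=sinΔλ·cosφ2=0.17023868, x=cosφ1·sinφ2-sinφ1·cosφ2·cosΔλ=-0.84174070; θ=atan2(y, x)=168.5664° ≈ 168.6°
Leg 3: φ1=-1.2261165, φ2=0.0191183, Δφ=1.2452348, Δλ=-0.7326020 rad; a=sin²(Δφ/2)+cosφ1·cosφ2·sin²(Δλ/2)=0.3834174289; c=2·atan2(√a, √(1-a))=1.335465052; dist=6371·c=8508.248 ≈ 8508.2 km; running total=26660.6 km
Leg 3 bearing: y=sinΔλ·cosφ2=-0.66868406, x=cosφ1·sinφ2-sinφ1·cosφ2·cosΔλ=0.70604224; θ=atan2(y, x)=-43.4434° <0 so +360° → 316.5566° ≈ 316.6°
Leg 4: φ1=0.0191183, φ2=-1.1440703, Δφ=-1.1631886, Δλ=-0.0490682 rad; a=sin²(Δφ/2)+cosφ1·cosφ2·sin²(Δλ/2)=0.3020419621; c=2·atan2(√a, √(1-a))=1.163731098; dist=6371·c=7414.131 ≈ 7414.1 km; running total=34074.7 km
Leg 4 bearing: y=sinΔλ·cosφ2=-0.02030081, x=cosφ1·sinφ2-sinφ1·cosφ2·cosΔλ=-0.91806227; θ=atan2(y, x)=-178.7332° <0 so +360° → 181.2668° ≈ 181.3°
Leg 5: φ1=-1.1440703, φ2=-0.4736178, Δφ=0.6704525, Δλ=0.7907563 rad; a=sin²(Δφ/2)+cosφ1·cosφ2·sin²(Δλ/2)=0.1628704660; c=2·atan2(√a, √(1-a))=0.830835385; dist=6371·c=5293.252 ≈ 5293.3 km; running total=39368.0 km
Leg 5 bearing: y=sinΔλ·cosφ2=0.63263399, x=cosφ1·sinφ2-sinφ1·cosφ2·cosΔλ=0.38098417; θ=atan2(y, x)=58.9429° ≈ 58.9°
Leg 6: φ1=-0.4736178, φ2=0.1154780, Δφ=0.5890957, Δλ=0.7163477 rad; a=sin²(Δφ/2)+cosφ1·cosφ2·sin²(Δλ/2)=0.1929175430; c=2·atan2(√a, √(1-a))=0.909468969; dist=6371·c=5794.227 ≈ 5794.2 km; running total=45162.2 km
Leg 6 bearing: y=sinΔλ·cosφ2=0.65226116, x=cosφ1·sinφ2-sinφ1·cosφ2·cosΔλ=0.44424862; θ=atan2(y, x)=55.7416° ≈ 55.7°
Leg 7: φ1=0.1154780, φ2=0.3327575, Δφ=0.2172795, Δλ=1.4148232 rad; a=sin²(Δφ/2)+cosφ1·cosφ2·sin²(Δλ/2)=0.4082602318; c=2·atan2(√a, √(1-a))=1.386271410; dist=6371·c=8831.935 ≈ 8831.9 km; running total=53994.1 km
Leg 7 bearing: y=sinΔλ·cosφ2=0.93367193, x=cosφ1·sinφ2-sinφ1·cosφ2·cosΔλ=0.30755811; θ=atan2(y, x)=71.7678° ≈ 71.8°

Leg 1: dist=11571.9 km, bearing=138.2°
Leg 2: dist=6580.5 km, bearing=168.6°
Leg 3: dist=8508.2 km, bearing=316.6°
Leg 4: dist=7414.1 km, bearing=181.3°
Leg 5: dist=5293.3 km, bearing=58.9°
Leg 6: dist=5794.2 km, bearing=55.7°
Leg 7: dist=8831.9 km, bearing=71.8°
Total: 53994.1 km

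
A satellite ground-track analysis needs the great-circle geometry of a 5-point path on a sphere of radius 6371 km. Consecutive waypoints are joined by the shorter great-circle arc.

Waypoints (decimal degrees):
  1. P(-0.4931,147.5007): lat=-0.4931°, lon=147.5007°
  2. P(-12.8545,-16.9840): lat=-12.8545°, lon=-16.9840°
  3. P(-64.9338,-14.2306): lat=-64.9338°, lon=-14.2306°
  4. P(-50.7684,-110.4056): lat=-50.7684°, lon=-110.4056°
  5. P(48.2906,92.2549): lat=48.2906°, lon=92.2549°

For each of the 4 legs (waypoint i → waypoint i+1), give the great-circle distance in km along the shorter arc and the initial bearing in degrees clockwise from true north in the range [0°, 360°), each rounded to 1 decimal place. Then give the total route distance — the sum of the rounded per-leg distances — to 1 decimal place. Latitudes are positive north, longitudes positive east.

Leg 1: φ1=-0.0086062, φ2=-0.2243533, Δφ=-0.2157471, Δλ=-2.8707996 rad; a=sin²(Δφ/2)+cosφ1·cosφ2·sin²(Δλ/2)=0.9687305330; c=2·atan2(√a, √(1-a))=2.786059585; dist=6371·c=17749.986 ≈ 17750.0 km; running total=17750.0 km
Leg 1 bearing: y=sinΔλ·cosφ2=-0.26079176, x=cosφ1·sinφ2-sinφ1·cosφ2·cosΔλ=-0.23055240; θ=atan2(y, x)=-131.4782° <0 so +360° → 228.5218° ≈ 228.5°
Leg 2: φ1=-0.2243533, φ2=-1.1333086, Δφ=-0.9089553, Δλ=0.0480559 rad; a=sin²(Δφ/2)+cosφ1·cosφ2·sin²(Δλ/2)=0.1929533024; c=2·atan2(√a, √(1-a))=0.909559590; dist=6371·c=5794.804 ≈ 5794.8 km; running total=23544.8 km
Leg 2 bearing: y=sinΔλ·cosφ2=0.02035177, x=cosφ1·sinφ2-sinφ1·cosφ2·cosΔλ=-0.78897092; θ=atan2(y, x)=178.5224° ≈ 178.5°
Leg 3: φ1=-1.1333086, φ2=-0.8860757, Δφ=0.2472329, Δλ=-1.6785704 rad; a=sin²(Δφ/2)+cosφ1·cosφ2·sin²(Δλ/2)=0.1635893382; c=2·atan2(√a, √(1-a))=0.832780516; dist=6371·c=5305.645 ≈ 5305.6 km; running total=28850.4 km
Leg 3 bearing: y=sinΔλ·cosφ2=-0.62878709, x=cosφ1·sinφ2-sinφ1·cosφ2·cosΔλ=-0.38979259; θ=atan2(y, x)=-121.7953° <0 so +360° → 238.2047° ≈ 238.2°
Leg 4: φ1=-0.8860757, φ2=0.8428300, Δφ=1.7289057, Δλ=3.5370930 rad; a=sin²(Δφ/2)+cosφ1·cosφ2·sin²(Δλ/2)=0.9832902052; c=2·atan2(√a, √(1-a))=2.882334437; dist=6371·c=18363.353 ≈ 18363.4 km; running total=47213.8 km
Leg 4 bearing: y=sinΔλ·cosφ2=-0.25634045, x=cosφ1·sinφ2-sinφ1·cosφ2·cosΔλ=-0.00344701; θ=atan2(y, x)=-90.7704° <0 so +360° → 269.2296° ≈ 269.2°

Leg 1: dist=17750.0 km, bearing=228.5°
Leg 2: dist=5794.8 km, bearing=178.5°
Leg 3: dist=5305.6 km, bearing=238.2°
Leg 4: dist=18363.4 km, bearing=269.2°
Total: 47213.8 km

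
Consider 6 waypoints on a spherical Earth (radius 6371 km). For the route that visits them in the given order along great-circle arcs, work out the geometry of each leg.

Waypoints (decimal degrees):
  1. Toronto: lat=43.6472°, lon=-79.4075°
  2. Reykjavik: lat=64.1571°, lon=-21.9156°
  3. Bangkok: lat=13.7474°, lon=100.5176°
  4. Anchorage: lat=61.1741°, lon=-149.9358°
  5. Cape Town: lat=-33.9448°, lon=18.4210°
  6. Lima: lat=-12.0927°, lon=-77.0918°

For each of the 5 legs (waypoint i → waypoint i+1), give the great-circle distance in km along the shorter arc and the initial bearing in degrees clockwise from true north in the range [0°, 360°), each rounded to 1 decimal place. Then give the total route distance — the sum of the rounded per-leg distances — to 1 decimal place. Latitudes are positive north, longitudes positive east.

Leg 1: dist=4197.5 km, bearing=36.9°
Leg 2: dist=10091.7 km, bearing=55.1°
Leg 3: dist=9679.3 km, bearing=27.1°
Leg 4: dist=16874.7 km, bearing=20.7°
Leg 5: dist=9758.7 km, bearing=256.9°
Total: 50601.9 km

Leg 1: φ1=0.7617873, φ2=1.1197526, Δφ=0.3579653, Δλ=1.0034229 rad; a=sin²(Δφ/2)+cosφ1·cosφ2·sin²(Δλ/2)=0.1046484107; c=2·atan2(√a, √(1-a))=0.658839570; dist=6371·c=4197.467 ≈ 4197.5 km; running total=4197.5 km
Leg 1 bearing: y=sinΔλ·cosφ2=0.36760551, x=cosφ1·sinφ2-sinφ1·cosφ2·cosΔλ=0.48954538; θ=atan2(y, x)=36.9033° ≈ 36.9°
Leg 2: φ1=1.1197526, φ2=0.2399374, Δφ=-0.8798152, Δλ=2.1368625 rad; a=sin²(Δφ/2)+cosφ1·cosφ2·sin²(Δλ/2)=0.5066048780; c=2·atan2(√a, √(1-a))=1.584006467; dist=6371·c=10091.705 ≈ 10091.7 km; running total=14289.2 km
Leg 2 bearing: y=sinΔλ·cosφ2=0.81983861, x=cosφ1·sinφ2-sinφ1·cosφ2·cosΔλ=0.57244227; θ=atan2(y, x)=55.0758° ≈ 55.1°
Leg 3: φ1=0.2399374, φ2=1.0676895, Δφ=0.8277521, Δλ=-4.3712365 rad; a=sin²(Δφ/2)+cosφ1·cosφ2·sin²(Δλ/2)=0.4742489780; c=2·atan2(√a, √(1-a))=1.519271488; dist=6371·c=9679.279 ≈ 9679.3 km; running total=23968.5 km
Leg 3 bearing: y=sinΔλ·cosφ2=0.45436331, x=cosφ1·sinφ2-sinφ1·cosφ2·cosΔλ=0.88932644; θ=atan2(y, x)=27.0628° ≈ 27.1°
Leg 4: φ1=1.0676895, φ2=-0.5924485, Δφ=-1.6601380, Δλ=2.9383805 rad; a=sin²(Δφ/2)+cosφ1·cosφ2·sin²(Δλ/2)=0.9404761328; c=2·atan2(√a, √(1-a))=2.648667147; dist=6371·c=16874.658 ≈ 16874.7 km; running total=40843.2 km
Leg 4 bearing: y=sinΔλ·cosφ2=0.16742207, x=cosφ1·sinφ2-sinφ1·cosφ2·cosΔλ=0.44259796; θ=atan2(y, x)=20.7202° ≈ 20.7°
Leg 5: φ1=-0.5924485, φ2=-0.2110574, Δφ=0.3813911, Δλ=-1.6670128 rad; a=sin²(Δφ/2)+cosφ1·cosφ2·sin²(Δλ/2)=0.4804735896; c=2·atan2(√a, √(1-a))=1.531733572; dist=6371·c=9758.675 ≈ 9758.7 km; running total=50601.9 km
Leg 5 bearing: y=sinΔλ·cosφ2=-0.97328733, x=cosφ1·sinφ2-sinφ1·cosφ2·cosΔλ=-0.22624466; θ=atan2(y, x)=-103.0862° <0 so +360° → 256.9138° ≈ 256.9°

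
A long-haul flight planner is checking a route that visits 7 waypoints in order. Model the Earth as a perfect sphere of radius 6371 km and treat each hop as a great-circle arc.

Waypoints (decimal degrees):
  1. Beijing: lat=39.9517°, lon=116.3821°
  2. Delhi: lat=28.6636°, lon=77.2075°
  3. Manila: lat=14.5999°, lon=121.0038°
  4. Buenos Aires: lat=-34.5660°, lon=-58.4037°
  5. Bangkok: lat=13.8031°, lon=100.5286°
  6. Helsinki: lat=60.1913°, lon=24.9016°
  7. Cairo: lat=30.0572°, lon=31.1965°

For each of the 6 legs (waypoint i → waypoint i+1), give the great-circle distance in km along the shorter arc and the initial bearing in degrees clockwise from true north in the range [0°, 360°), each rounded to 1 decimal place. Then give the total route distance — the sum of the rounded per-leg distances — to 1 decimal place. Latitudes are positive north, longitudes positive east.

Leg 1: dist=3775.8 km, bearing=262.9°
Leg 2: dist=4758.4 km, bearing=99.6°
Leg 3: dist=17794.2 km, bearing=181.4°
Leg 4: dist=16883.4 km, bearing=132.3°
Leg 5: dist=7886.2 km, bearing=329.4°
Leg 6: dist=3383.5 km, bearing=169.2°
Total: 54481.5 km

Leg 1: φ1=0.6972887, φ2=0.5002742, Δφ=-0.1970145, Δλ=-0.6837258 rad; a=sin²(Δφ/2)+cosφ1·cosφ2·sin²(Δλ/2)=0.0852689911; c=2·atan2(√a, √(1-a))=0.592652486; dist=6371·c=3775.789 ≈ 3775.8 km; running total=3775.8 km
Leg 1 bearing: y=sinΔλ·cosφ2=-0.55427329, x=cosφ1·sinφ2-sinφ1·cosφ2·cosΔλ=-0.06909326; θ=atan2(y, x)=-97.1056° <0 so +360° → 262.8944° ≈ 262.9°
Leg 2: φ1=0.5002742, φ2=0.2548163, Δφ=-0.2454579, Δλ=0.7643896 rad; a=sin²(Δφ/2)+cosφ1·cosφ2·sin²(Δλ/2)=0.1330971187; c=2·atan2(√a, √(1-a))=0.746889207; dist=6371·c=4758.431 ≈ 4758.4 km; running total=8534.2 km
Leg 2 bearing: y=sinΔλ·cosφ2=0.66974850, x=cosφ1·sinφ2-sinφ1·cosφ2·cosΔλ=-0.11386859; θ=atan2(y, x)=99.6490° ≈ 99.6°
Leg 3: φ1=0.2548163, φ2=-0.6032905, Δφ=-0.8581068, Δλ=-3.1312516 rad; a=sin²(Δφ/2)+cosφ1·cosφ2·sin²(Δλ/2)=0.9699261051; c=2·atan2(√a, √(1-a))=2.792993711; dist=6371·c=17794.163 ≈ 17794.2 km; running total=26328.4 km
Leg 3 bearing: y=sinΔλ·cosφ2=-0.00851545, x=cosφ1·sinφ2-sinφ1·cosφ2·cosΔλ=-0.34147520; θ=atan2(y, x)=-178.5715° <0 so +360° → 181.4285° ≈ 181.4°
Leg 4: φ1=-0.6032905, φ2=0.2409095, Δφ=0.8442001, Δλ=2.7738919 rad; a=sin²(Δφ/2)+cosφ1·cosφ2·sin²(Δλ/2)=0.9408005219; c=2·atan2(√a, √(1-a))=2.650039931; dist=6371·c=16883.404 ≈ 16883.4 km; running total=43211.8 km
Leg 4 bearing: y=sinΔλ·cosφ2=0.34908978, x=cosφ1·sinφ2-sinφ1·cosφ2·cosΔλ=-0.31767267; θ=atan2(y, x)=132.3023° ≈ 132.3°
Leg 5: φ1=0.2409095, φ2=1.0505364, Δφ=0.8096268, Δλ=-1.3199402 rad; a=sin²(Δφ/2)+cosφ1·cosφ2·sin²(Δλ/2)=0.3365733171; c=2·atan2(√a, √(1-a))=1.237824184; dist=6371·c=7886.178 ≈ 7886.2 km; running total=51098.0 km
Leg 5 bearing: y=sinΔλ·cosφ2=-0.48154643, x=cosφ1·sinφ2-sinφ1·cosφ2·cosΔλ=0.81319119; θ=atan2(y, x)=-30.6327° <0 so +360° → 329.3673° ≈ 329.4°
Leg 6: φ1=1.0505364, φ2=0.5245971, Δφ=-0.5259393, Δλ=0.1098667 rad; a=sin²(Δφ/2)+cosφ1·cosφ2·sin²(Δλ/2)=0.0688706778; c=2·atan2(√a, √(1-a))=0.531083845; dist=6371·c=3383.535 ≈ 3383.5 km; running total=54481.5 km
Leg 6 bearing: y=sinΔλ·cosφ2=0.09490130, x=cosφ1·sinφ2-sinφ1·cosφ2·cosΔλ=-0.49749751; θ=atan2(y, x)=169.2002° ≈ 169.2°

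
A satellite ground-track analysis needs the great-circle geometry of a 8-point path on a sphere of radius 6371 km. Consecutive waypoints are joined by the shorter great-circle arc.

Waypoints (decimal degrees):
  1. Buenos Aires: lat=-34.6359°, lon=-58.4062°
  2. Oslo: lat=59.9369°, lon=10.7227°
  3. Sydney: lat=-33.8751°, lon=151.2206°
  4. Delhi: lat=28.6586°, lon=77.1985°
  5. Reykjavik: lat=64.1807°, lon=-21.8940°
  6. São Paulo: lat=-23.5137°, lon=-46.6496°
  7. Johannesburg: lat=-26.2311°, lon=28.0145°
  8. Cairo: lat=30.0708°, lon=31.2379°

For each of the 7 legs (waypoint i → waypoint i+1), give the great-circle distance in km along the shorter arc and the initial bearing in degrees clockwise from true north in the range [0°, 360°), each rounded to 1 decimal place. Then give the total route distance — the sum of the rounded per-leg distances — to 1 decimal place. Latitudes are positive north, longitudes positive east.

Leg 1: dist=12252.0 km, bearing=29.9°
Leg 2: dist=15950.8 km, bearing=62.5°
Leg 3: dist=10433.3 km, bearing=302.3°
Leg 4: dist=7583.8 km, bearing=332.4°
Leg 5: dist=9985.1 km, bearing=202.6°
Leg 6: dist=7428.2 km, bearing=109.8°
Leg 7: dist=6269.9 km, bearing=3.3°
Total: 69903.1 km

Leg 1: φ1=-0.6045105, φ2=1.0460962, Δφ=1.6506067, Δλ=1.2065269 rad; a=sin²(Δφ/2)+cosφ1·cosφ2·sin²(Δλ/2)=0.6725281350; c=2·atan2(√a, √(1-a))=1.923095063; dist=6371·c=12252.039 ≈ 12252.0 km; running total=12252.0 km
Leg 1 bearing: y=sinΔλ·cosφ2=0.46808304, x=cosφ1·sinφ2-sinφ1·cosφ2·cosΔλ=0.81353208; θ=atan2(y, x)=29.9149° ≈ 29.9°
Leg 2: φ1=1.0460962, φ2=-0.5912320, Δφ=-1.6373283, Δλ=2.4521509 rad; a=sin²(Δφ/2)+cosφ1·cosφ2·sin²(Δλ/2)=0.9016626702; c=2·atan2(√a, √(1-a))=2.503654438; dist=6371·c=15950.782 ≈ 15950.8 km; running total=28202.8 km
Leg 2 bearing: y=sinΔλ·cosφ2=0.52813035, x=cosφ1·sinφ2-sinφ1·cosφ2·cosΔλ=0.27522125; θ=atan2(y, x)=62.4749° ≈ 62.5°
Leg 3: φ1=-0.5912320, φ2=0.5001869, Δφ=1.0914190, Δλ=-1.2919294 rad; a=sin²(Δφ/2)+cosφ1·cosφ2·sin²(Δλ/2)=0.5333861618; c=2·atan2(√a, √(1-a))=1.637618368; dist=6371·c=10433.267 ≈ 10433.3 km; running total=38636.1 km
Leg 3 bearing: y=sinΔλ·cosφ2=-0.84359357, x=cosφ1·sinφ2-sinφ1·cosφ2·cosΔλ=0.53281455; θ=atan2(y, x)=-57.7235° <0 so +360° → 302.2765° ≈ 302.3°
Leg 4: φ1=0.5001869, φ2=1.1201645, Δφ=0.6199776, Δλ=-1.7294904 rad; a=sin²(Δφ/2)+cosφ1·cosφ2·sin²(Δλ/2)=0.3143410113; c=2·atan2(√a, √(1-a))=1.190368248; dist=6371·c=7583.836 ≈ 7583.8 km; running total=46219.9 km
Leg 4 bearing: y=sinΔλ·cosφ2=-0.43006164, x=cosφ1·sinφ2-sinφ1·cosφ2·cosΔλ=0.82290336; θ=atan2(y, x)=-27.5922° <0 so +360° → 332.4078° ≈ 332.4°
Leg 5: φ1=1.1201645, φ2=-0.4103915, Δφ=-1.5305560, Δλ=-0.4320667 rad; a=sin²(Δφ/2)+cosφ1·cosφ2·sin²(Δλ/2)=0.4982358588; c=2·atan2(√a, √(1-a))=1.567268037; dist=6371·c=9985.065 ≈ 9985.1 km; running total=56205.0 km
Leg 5 bearing: y=sinΔλ·cosφ2=-0.38397759, x=cosφ1·sinφ2-sinφ1·cosφ2·cosΔλ=-0.92333567; θ=atan2(y, x)=-157.4196° <0 so +360° → 202.5804° ≈ 202.6°
Leg 6: φ1=-0.4103915, φ2=-0.4578191, Δφ=-0.0474276, Δλ=1.3031344 rad; a=sin²(Δφ/2)+cosφ1·cosφ2·sin²(Δλ/2)=0.3030585677; c=2·atan2(√a, √(1-a))=1.165944179; dist=6371·c=7428.230 ≈ 7428.2 km; running total=63633.2 km
Leg 6 bearing: y=sinΔλ·cosφ2=0.86507746, x=cosφ1·sinφ2-sinφ1·cosφ2·cosΔλ=-0.31064012; θ=atan2(y, x)=109.7527° ≈ 109.8°
Leg 7: φ1=-0.4578191, φ2=0.5248345, Δφ=0.9826535, Δλ=0.0562589 rad; a=sin²(Δφ/2)+cosφ1·cosφ2·sin²(Δλ/2)=0.2232056684; c=2·atan2(√a, √(1-a))=0.984129026; dist=6371·c=6269.886 ≈ 6269.9 km; running total=69903.1 km
Leg 7 bearing: y=sinΔλ·cosφ2=0.04866120, x=cosφ1·sinφ2-sinφ1·cosφ2·cosΔλ=0.83136736; θ=atan2(y, x)=3.3498° ≈ 3.3°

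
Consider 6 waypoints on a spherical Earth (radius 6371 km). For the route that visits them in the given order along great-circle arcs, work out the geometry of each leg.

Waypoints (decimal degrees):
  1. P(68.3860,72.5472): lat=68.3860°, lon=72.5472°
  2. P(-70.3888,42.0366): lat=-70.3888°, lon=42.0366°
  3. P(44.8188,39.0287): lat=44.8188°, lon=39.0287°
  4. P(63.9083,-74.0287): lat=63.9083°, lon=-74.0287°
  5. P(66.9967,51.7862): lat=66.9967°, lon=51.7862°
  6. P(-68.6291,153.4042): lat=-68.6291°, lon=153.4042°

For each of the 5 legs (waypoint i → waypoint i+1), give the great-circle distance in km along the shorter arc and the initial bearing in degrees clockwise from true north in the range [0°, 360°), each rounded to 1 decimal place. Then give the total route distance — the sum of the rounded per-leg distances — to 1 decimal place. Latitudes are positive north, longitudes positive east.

Leg 1: φ1=1.1935609, φ2=-1.2285163, Δφ=-2.4220772, Δλ=-0.5325104 rad; a=sin²(Δφ/2)+cosφ1·cosφ2·sin²(Δλ/2)=0.8846219014; c=2·atan2(√a, √(1-a))=2.448453144; dist=6371·c=15599.095 ≈ 15599.1 km; running total=15599.1 km
Leg 1 bearing: y=sinΔλ·cosφ2=-0.17040150, x=cosφ1·sinφ2-sinφ1·cosφ2·cosΔλ=-0.61581434; θ=atan2(y, x)=-164.5327° <0 so +360° → 195.4673° ≈ 195.5°
Leg 2: φ1=-1.2285163, φ2=0.7822356, Δφ=2.0107519, Δλ=-0.0524978 rad; a=sin²(Δφ/2)+cosφ1·cosφ2·sin²(Δλ/2)=0.7131136544; c=2·atan2(√a, √(1-a))=2.011114497; dist=6371·c=12812.810 ≈ 12812.8 km; running total=28411.9 km
Leg 2 bearing: y=sinΔλ·cosφ2=-0.03722163, x=cosφ1·sinφ2-sinφ1·cosφ2·cosΔλ=0.90385000; θ=atan2(y, x)=-2.3582° <0 so +360° → 357.6418° ≈ 357.6°
Leg 3: φ1=0.7822356, φ2=1.1154103, Δφ=0.3331746, Δλ=-1.9732239 rad; a=sin²(Δφ/2)+cosφ1·cosφ2·sin²(Δλ/2)=0.2445753252; c=2·atan2(√a, √(1-a))=1.034623832; dist=6371·c=6591.588 ≈ 6591.6 km; running total=35003.5 km
Leg 3 bearing: y=sinΔλ·cosφ2=-0.40467403, x=cosφ1·sinφ2-sinφ1·cosφ2·cosΔλ=0.75846679; θ=atan2(y, x)=-28.0818° <0 so +360° → 331.9182° ≈ 331.9°
Leg 4: φ1=1.1154103, φ2=1.1693130, Δφ=0.0539027, Δλ=2.1958843 rad; a=sin²(Δφ/2)+cosφ1·cosφ2·sin²(Δλ/2)=0.1369479899; c=2·atan2(√a, √(1-a))=0.758157641; dist=6371·c=4830.222 ≈ 4830.2 km; running total=39833.7 km
Leg 4 bearing: y=sinΔλ·cosφ2=0.31689142, x=cosφ1·sinφ2-sinφ1·cosφ2·cosΔλ=0.61020716; θ=atan2(y, x)=27.4437° ≈ 27.4°
Leg 5: φ1=1.1693130, φ2=-1.1978038, Δφ=-2.3671168, Δλ=1.7735687 rad; a=sin²(Δφ/2)+cosφ1·cosφ2·sin²(Δλ/2)=0.9429344430; c=2·atan2(√a, √(1-a))=2.659159861; dist=6371·c=16941.507 ≈ 16941.5 km; running total=56775.2 km
Leg 5 bearing: y=sinΔλ·cosφ2=0.35693797, x=cosφ1·sinφ2-sinφ1·cosφ2·cosΔλ=-0.29636397; θ=atan2(y, x)=129.7027° ≈ 129.7°

Leg 1: dist=15599.1 km, bearing=195.5°
Leg 2: dist=12812.8 km, bearing=357.6°
Leg 3: dist=6591.6 km, bearing=331.9°
Leg 4: dist=4830.2 km, bearing=27.4°
Leg 5: dist=16941.5 km, bearing=129.7°
Total: 56775.2 km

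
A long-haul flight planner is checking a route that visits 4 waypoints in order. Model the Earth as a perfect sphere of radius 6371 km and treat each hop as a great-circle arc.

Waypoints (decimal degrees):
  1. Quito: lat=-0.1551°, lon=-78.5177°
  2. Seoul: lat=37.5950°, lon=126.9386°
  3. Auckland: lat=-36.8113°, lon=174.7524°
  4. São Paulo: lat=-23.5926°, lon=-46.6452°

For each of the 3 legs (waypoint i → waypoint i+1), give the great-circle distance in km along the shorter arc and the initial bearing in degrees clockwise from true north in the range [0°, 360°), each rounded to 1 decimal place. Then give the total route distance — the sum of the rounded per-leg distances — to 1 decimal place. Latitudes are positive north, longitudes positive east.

Leg 1: φ1=-0.0027070, φ2=0.6561565, Δφ=0.6588635, Δλ=3.5858889 rad; a=sin²(Δφ/2)+cosφ1·cosφ2·sin²(Δλ/2)=0.8585329230; c=2·atan2(√a, √(1-a))=2.370379821; dist=6371·c=15101.690 ≈ 15101.7 km; running total=15101.7 km
Leg 1 bearing: y=sinΔλ·cosφ2=-0.34056685, x=cosφ1·sinφ2-sinφ1·cosφ2·cosΔλ=0.60813715; θ=atan2(y, x)=-29.2495° <0 so +360° → 330.7505° ≈ 330.8°
Leg 2: φ1=0.6561565, φ2=-0.6424784, Δφ=-1.2986349, Δλ=0.8345082 rad; a=sin²(Δφ/2)+cosφ1·cosφ2·sin²(Δλ/2)=0.4697733365; c=2·atan2(√a, √(1-a))=1.510306117; dist=6371·c=9622.160 ≈ 9622.2 km; running total=24723.9 km
Leg 2 bearing: y=sinΔλ·cosφ2=0.59322746, x=cosφ1·sinφ2-sinφ1·cosφ2·cosΔλ=-0.80276184; θ=atan2(y, x)=143.5362° ≈ 143.5°
Leg 3: φ1=-0.6424784, φ2=-0.4117685, Δφ=0.2307098, Δλ=-3.8641171 rad; a=sin²(Δφ/2)+cosφ1·cosφ2·sin²(Δλ/2)=0.6552805600; c=2·atan2(√a, √(1-a))=1.886579611; dist=6371·c=12019.399 ≈ 12019.4 km; running total=36743.3 km
Leg 3 bearing: y=sinΔλ·cosφ2=0.60600694, x=cosφ1·sinφ2-sinφ1·cosφ2·cosΔλ=-0.73233010; θ=atan2(y, x)=140.3921° ≈ 140.4°

Leg 1: dist=15101.7 km, bearing=330.8°
Leg 2: dist=9622.2 km, bearing=143.5°
Leg 3: dist=12019.4 km, bearing=140.4°
Total: 36743.3 km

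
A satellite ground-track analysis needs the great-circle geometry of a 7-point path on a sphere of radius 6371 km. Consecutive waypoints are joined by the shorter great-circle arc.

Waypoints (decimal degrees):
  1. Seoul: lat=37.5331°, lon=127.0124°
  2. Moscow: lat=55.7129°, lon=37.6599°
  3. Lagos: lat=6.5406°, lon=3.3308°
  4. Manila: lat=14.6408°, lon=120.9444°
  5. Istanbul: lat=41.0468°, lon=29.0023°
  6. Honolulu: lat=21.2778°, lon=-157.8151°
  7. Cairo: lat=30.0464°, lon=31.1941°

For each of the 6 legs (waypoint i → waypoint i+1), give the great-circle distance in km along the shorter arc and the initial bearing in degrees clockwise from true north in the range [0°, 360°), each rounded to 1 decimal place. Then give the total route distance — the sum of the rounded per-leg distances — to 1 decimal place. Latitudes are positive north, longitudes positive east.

Leg 1: φ1=0.6550762, φ2=0.9723735, Δφ=0.3172974, Δλ=-1.5594953 rad; a=sin²(Δφ/2)+cosφ1·cosφ2·sin²(Δλ/2)=0.2457995084; c=2·atan2(√a, √(1-a))=1.037469459; dist=6371·c=6609.718 ≈ 6609.7 km; running total=6609.7 km
Leg 1 bearing: y=sinΔλ·cosφ2=-0.56330407, x=cosφ1·sinφ2-sinφ1·cosφ2·cosΔλ=0.65131940; θ=atan2(y, x)=-40.8554° <0 so +360° → 319.1446° ≈ 319.1°
Leg 2: φ1=0.9723735, φ2=0.1141550, Δφ=-0.8582185, Δλ=-0.5991558 rad; a=sin²(Δφ/2)+cosφ1·cosφ2·sin²(Δλ/2)=0.2218509574; c=2·atan2(√a, √(1-a))=0.980872068; dist=6371·c=6249.136 ≈ 6249.1 km; running total=12858.8 km
Leg 2 bearing: y=sinΔλ·cosφ2=-0.56027504, x=cosφ1·sinφ2-sinφ1·cosφ2·cosΔλ=-0.61369725; θ=atan2(y, x)=-137.6055° <0 so +360° → 222.3945° ≈ 222.4°
Leg 3: φ1=0.1141550, φ2=0.2555302, Δφ=0.1413752, Δλ=2.0527446 rad; a=sin²(Δφ/2)+cosφ1·cosφ2·sin²(Δλ/2)=0.7083731116; c=2·atan2(√a, √(1-a))=2.000659275; dist=6371·c=12746.200 ≈ 12746.2 km; running total=25605.0 km
Leg 3 bearing: y=sinΔλ·cosφ2=0.85732162, x=cosφ1·sinφ2-sinφ1·cosφ2·cosΔλ=0.30219568; θ=atan2(y, x)=70.5831° ≈ 70.6°
Leg 4: φ1=0.2555302, φ2=0.7164018, Δφ=0.4608716, Δλ=-1.6046924 rad; a=sin²(Δφ/2)+cosφ1·cosφ2·sin²(Δλ/2)=0.4293742547; c=2·atan2(√a, √(1-a))=1.429070860; dist=6371·c=9104.610 ≈ 9104.6 km; running total=34709.6 km
Leg 4 bearing: y=sinΔλ·cosφ2=-0.75374024, x=cosφ1·sinφ2-sinφ1·cosφ2·cosΔλ=0.64181280; θ=atan2(y, x)=-49.5855° <0 so +360° → 310.4145° ≈ 310.4°
Leg 5: φ1=0.7164018, φ2=0.3713677, Δφ=-0.3450341, Δλ=-3.2605787 rad; a=sin²(Δφ/2)+cosφ1·cosφ2·sin²(Δλ/2)=0.7297464882; c=2·atan2(√a, √(1-a))=2.048220585; dist=6371·c=13049.213 ≈ 13049.2 km; running total=47758.8 km
Leg 5 bearing: y=sinΔλ·cosφ2=0.11061358, x=cosφ1·sinφ2-sinφ1·cosφ2·cosΔλ=0.88126661; θ=atan2(y, x)=7.1542° ≈ 7.2°
Leg 6: φ1=0.3713677, φ2=0.5244086, Δφ=0.1530409, Δλ=3.2988329 rad; a=sin²(Δφ/2)+cosφ1·cosφ2·sin²(Δλ/2)=0.8074809802; c=2·atan2(√a, √(1-a))=2.233134053; dist=6371·c=14227.297 ≈ 14227.3 km; running total=61986.1 km
Leg 6 bearing: y=sinΔλ·cosφ2=-0.13555011, x=cosφ1·sinφ2-sinφ1·cosφ2·cosΔλ=0.77681913; θ=atan2(y, x)=-9.8981° <0 so +360° → 350.1019° ≈ 350.1°

Leg 1: dist=6609.7 km, bearing=319.1°
Leg 2: dist=6249.1 km, bearing=222.4°
Leg 3: dist=12746.2 km, bearing=70.6°
Leg 4: dist=9104.6 km, bearing=310.4°
Leg 5: dist=13049.2 km, bearing=7.2°
Leg 6: dist=14227.3 km, bearing=350.1°
Total: 61986.1 km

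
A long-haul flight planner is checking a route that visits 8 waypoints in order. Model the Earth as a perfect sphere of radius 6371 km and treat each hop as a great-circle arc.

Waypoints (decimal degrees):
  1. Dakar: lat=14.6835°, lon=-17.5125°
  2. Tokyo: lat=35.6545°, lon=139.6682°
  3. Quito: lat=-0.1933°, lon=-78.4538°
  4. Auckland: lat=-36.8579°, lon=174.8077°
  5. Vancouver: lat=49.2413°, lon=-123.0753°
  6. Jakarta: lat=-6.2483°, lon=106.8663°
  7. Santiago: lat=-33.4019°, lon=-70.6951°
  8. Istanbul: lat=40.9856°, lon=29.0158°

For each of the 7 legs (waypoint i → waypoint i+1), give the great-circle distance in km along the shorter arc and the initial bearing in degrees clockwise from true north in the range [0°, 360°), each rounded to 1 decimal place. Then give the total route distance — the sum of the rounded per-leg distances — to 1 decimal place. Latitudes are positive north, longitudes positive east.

Leg 1: dist=13924.0 km, bearing=22.7°
Leg 2: dist=14442.1 km, bearing=53.6°
Leg 3: dist=11475.7 km, bearing=231.9°
Leg 4: dist=11355.8 km, bearing=36.2°
Leg 5: dist=13344.2 km, bearing=298.5°
Leg 6: dist=15598.7 km, bearing=183.2°
Leg 7: dist=13105.8 km, bearing=57.3°
Total: 93246.3 km

Leg 1: φ1=0.2562754, φ2=0.6222884, Δφ=0.3660130, Δλ=2.7433207 rad; a=sin²(Δφ/2)+cosφ1·cosφ2·sin²(Δλ/2)=0.7883692207; c=2·atan2(√a, √(1-a))=2.185526901; dist=6371·c=13923.992 ≈ 13924.0 km; running total=13924.0 km
Leg 1 bearing: y=sinΔλ·cosφ2=0.31512680, x=cosφ1·sinφ2-sinφ1·cosφ2·cosΔλ=0.75370277; θ=atan2(y, x)=22.6900° ≈ 22.7°
Leg 2: φ1=0.6222884, φ2=-0.0033737, Δφ=-0.6256621, Δλ=-3.8069471 rad; a=sin²(Δφ/2)+cosφ1·cosφ2·sin²(Δλ/2)=0.8205958819; c=2·atan2(√a, √(1-a))=2.266846615; dist=6371·c=14442.080 ≈ 14442.1 km; running total=28366.1 km
Leg 2 bearing: y=sinΔλ·cosφ2=0.61733448, x=cosφ1·sinφ2-sinφ1·cosφ2·cosΔλ=0.45581933; θ=atan2(y, x)=53.5591° ≈ 53.6°
Leg 3: φ1=-0.0033737, φ2=-0.6432917, Δφ=-0.6399180, Δλ=4.4202470 rad; a=sin²(Δφ/2)+cosφ1·cosφ2·sin²(Δλ/2)=0.6142072283; c=2·atan2(√a, √(1-a))=1.801245101; dist=6371·c=11475.733 ≈ 11475.7 km; running total=39841.8 km
Leg 3 bearing: y=sinΔλ·cosφ2=-0.76622365, x=cosφ1·sinφ2-sinφ1·cosφ2·cosΔλ=-0.60060649; θ=atan2(y, x)=-128.0912° <0 so +360° → 231.9088° ≈ 231.9°
Leg 4: φ1=-0.6432917, φ2=0.8594228, Δφ=1.5027145, Δλ=-5.1990391 rad; a=sin²(Δφ/2)+cosφ1·cosφ2·sin²(Δλ/2)=0.6050257843; c=2·atan2(√a, √(1-a))=1.782424032; dist=6371·c=11355.824 ≈ 11355.8 km; running total=51197.6 km
Leg 4 bearing: y=sinΔλ·cosφ2=0.57707891, x=cosφ1·sinφ2-sinφ1·cosφ2·cosΔλ=0.78921371; θ=atan2(y, x)=36.1745° ≈ 36.2°
Leg 5: φ1=0.8594228, φ2=-0.1090534, Δφ=-0.9684762, Δλ=4.0132380 rad; a=sin²(Δφ/2)+cosφ1·cosφ2·sin²(Δλ/2)=0.7500569904; c=2·atan2(√a, √(1-a))=2.094526721; dist=6371·c=13344.230 ≈ 13344.2 km; running total=64541.8 km
Leg 5 bearing: y=sinΔλ·cosφ2=-0.76084213, x=cosφ1·sinφ2-sinφ1·cosφ2·cosΔλ=0.41352782; θ=atan2(y, x)=-61.4753° <0 so +360° → 298.5247° ≈ 298.5°
Leg 6: φ1=-0.1090534, φ2=-0.5829731, Δφ=-0.4739197, Δλ=-3.0990311 rad; a=sin²(Δφ/2)+cosφ1·cosφ2·sin²(Δλ/2)=0.8846014637; c=2·atan2(√a, √(1-a))=2.448389174; dist=6371·c=15598.687 ≈ 15598.7 km; running total=80140.5 km
Leg 6 bearing: y=sinΔλ·cosφ2=-0.03552096, x=cosφ1·sinφ2-sinφ1·cosφ2·cosΔλ=-0.63801655; θ=atan2(y, x)=-176.8134° <0 so +360° → 183.1866° ≈ 183.2°
Leg 7: φ1=-0.5829731, φ2=0.7153337, Δφ=1.2983068, Δλ=1.7402835 rad; a=sin²(Δφ/2)+cosφ1·cosφ2·sin²(Δλ/2)=0.7336801720; c=2·atan2(√a, √(1-a))=2.057098930; dist=6371·c=13105.777 ≈ 13105.8 km; running total=93246.3 km
Leg 7 bearing: y=sinΔλ·cosφ2=0.74405815, x=cosφ1·sinφ2-sinφ1·cosφ2·cosΔλ=0.47744296; θ=atan2(y, x)=57.3128° ≈ 57.3°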